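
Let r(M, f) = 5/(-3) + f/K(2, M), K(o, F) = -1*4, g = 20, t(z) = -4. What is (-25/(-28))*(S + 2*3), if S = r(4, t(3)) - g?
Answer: -275/21 ≈ -13.095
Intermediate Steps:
K(o, F) = -4
r(M, f) = -5/3 - f/4 (r(M, f) = 5/(-3) + f/(-4) = 5*(-⅓) + f*(-¼) = -5/3 - f/4)
S = -62/3 (S = (-5/3 - ¼*(-4)) - 1*20 = (-5/3 + 1) - 20 = -⅔ - 20 = -62/3 ≈ -20.667)
(-25/(-28))*(S + 2*3) = (-25/(-28))*(-62/3 + 2*3) = (-25*(-1/28))*(-62/3 + 6) = (25/28)*(-44/3) = -275/21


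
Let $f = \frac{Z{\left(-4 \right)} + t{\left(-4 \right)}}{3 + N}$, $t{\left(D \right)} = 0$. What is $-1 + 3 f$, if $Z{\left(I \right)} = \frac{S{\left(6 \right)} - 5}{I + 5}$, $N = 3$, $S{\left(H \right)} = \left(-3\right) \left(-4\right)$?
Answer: $\frac{5}{2} \approx 2.5$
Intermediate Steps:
$S{\left(H \right)} = 12$
$Z{\left(I \right)} = \frac{7}{5 + I}$ ($Z{\left(I \right)} = \frac{12 - 5}{I + 5} = \frac{7}{5 + I}$)
$f = \frac{7}{6}$ ($f = \frac{\frac{7}{5 - 4} + 0}{3 + 3} = \frac{\frac{7}{1} + 0}{6} = \left(7 \cdot 1 + 0\right) \frac{1}{6} = \left(7 + 0\right) \frac{1}{6} = 7 \cdot \frac{1}{6} = \frac{7}{6} \approx 1.1667$)
$-1 + 3 f = -1 + 3 \cdot \frac{7}{6} = -1 + \frac{7}{2} = \frac{5}{2}$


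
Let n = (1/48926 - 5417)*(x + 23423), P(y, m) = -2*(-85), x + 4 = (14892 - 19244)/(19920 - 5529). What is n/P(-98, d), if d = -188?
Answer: -29773576171956419/39898663740 ≈ -7.4623e+5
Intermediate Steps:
x = -61916/14391 (x = -4 + (14892 - 19244)/(19920 - 5529) = -4 - 4352/14391 = -61916/14391 ≈ -4.3024)
P(y, m) = 170
n = -29773576171956419/234698022 (n = (1/48926 - 5417)*(-61916/14391 + 23423) = (1/48926 - 5417)*(337018477/14391) = -265032141/48926*337018477/14391 = -29773576171956419/234698022 ≈ -1.2686e+8)
n/P(-98, d) = -29773576171956419/234698022/170 = -29773576171956419/234698022*1/170 = -29773576171956419/39898663740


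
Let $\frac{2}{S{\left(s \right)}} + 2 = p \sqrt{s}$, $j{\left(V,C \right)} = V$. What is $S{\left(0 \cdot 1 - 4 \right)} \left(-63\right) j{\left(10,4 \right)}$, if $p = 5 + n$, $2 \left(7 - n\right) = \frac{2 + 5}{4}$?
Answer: $\frac{8064}{1597} + \frac{89712 i}{1597} \approx 5.0495 + 56.175 i$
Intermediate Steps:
$n = \frac{49}{8}$ ($n = 7 - \frac{\left(2 + 5\right) \frac{1}{4}}{2} = 7 - \frac{7 \cdot \frac{1}{4}}{2} = 7 - \frac{7}{8} = \frac{49}{8} \approx 6.125$)
$p = \frac{89}{8}$ ($p = 5 + \frac{49}{8} = \frac{89}{8} \approx 11.125$)
$S{\left(s \right)} = \frac{2}{-2 + \frac{89 \sqrt{s}}{8}}$
$S{\left(0 \cdot 1 - 4 \right)} \left(-63\right) j{\left(10,4 \right)} = \frac{16}{-16 + 89 \sqrt{0 \cdot 1 - 4}} \left(-63\right) 10 = \frac{16}{-16 + 89 \sqrt{0 - 4}} \left(-63\right) 10 = \frac{16}{-16 + 89 \sqrt{-4}} \left(-63\right) 10 = \frac{16}{-16 + 89 \cdot 2 i} \left(-63\right) 10 = \frac{16}{-16 + 178 i} \left(-63\right) 10 = 16 \frac{-16 - 178 i}{31940} \left(-63\right) 10 = \frac{4 \left(-16 - 178 i\right)}{7985} \left(-63\right) 10 = - \frac{252 \left(-16 - 178 i\right)}{7985} \cdot 10 = - \frac{504 \left(-16 - 178 i\right)}{1597}$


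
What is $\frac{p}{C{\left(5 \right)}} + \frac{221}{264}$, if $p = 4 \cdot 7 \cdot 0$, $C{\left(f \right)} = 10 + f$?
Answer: $\frac{221}{264} \approx 0.83712$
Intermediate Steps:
$p = 0$ ($p = 28 \cdot 0 = 0$)
$\frac{p}{C{\left(5 \right)}} + \frac{221}{264} = \frac{0}{10 + 5} + \frac{221}{264} = \frac{0}{15} + 221 \cdot \frac{1}{264} = 0 \cdot \frac{1}{15} + \frac{221}{264} = 0 + \frac{221}{264} = \frac{221}{264}$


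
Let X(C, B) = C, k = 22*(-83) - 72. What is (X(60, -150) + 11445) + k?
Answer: 9607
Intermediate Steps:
k = -1898 (k = -1826 - 72 = -1898)
(X(60, -150) + 11445) + k = (60 + 11445) - 1898 = 11505 - 1898 = 9607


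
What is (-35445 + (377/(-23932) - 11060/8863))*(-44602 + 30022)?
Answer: 27404869568677695/53027329 ≈ 5.1681e+8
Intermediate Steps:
(-35445 + (377/(-23932) - 11060/8863))*(-44602 + 30022) = (-35445 + (377*(-1/23932) - 11060*1/8863))*(-14580) = (-35445 + (-377/23932 - 11060/8863))*(-14580) = (-35445 - 268029271/212109316)*(-14580) = -7518482734891/212109316*(-14580) = 27404869568677695/53027329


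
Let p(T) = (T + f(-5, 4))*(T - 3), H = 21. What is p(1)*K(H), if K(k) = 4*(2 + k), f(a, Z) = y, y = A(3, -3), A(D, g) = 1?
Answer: -368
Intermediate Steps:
y = 1
f(a, Z) = 1
K(k) = 8 + 4*k
p(T) = (1 + T)*(-3 + T) (p(T) = (T + 1)*(T - 3) = (1 + T)*(-3 + T))
p(1)*K(H) = (-3 + 1² - 2*1)*(8 + 4*21) = (-3 + 1 - 2)*(8 + 84) = -4*92 = -368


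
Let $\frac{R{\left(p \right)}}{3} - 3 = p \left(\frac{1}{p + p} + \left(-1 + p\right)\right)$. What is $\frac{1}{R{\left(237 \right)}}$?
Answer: $\frac{2}{335613} \approx 5.9592 \cdot 10^{-6}$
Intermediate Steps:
$R{\left(p \right)} = 9 + 3 p \left(-1 + p + \frac{1}{2 p}\right)$ ($R{\left(p \right)} = 9 + 3 p \left(\frac{1}{p + p} + \left(-1 + p\right)\right) = 9 + 3 p \left(\frac{1}{2 p} + \left(-1 + p\right)\right) = 9 + 3 p \left(-1 + p + \frac{1}{2 p}\right)$)
$\frac{1}{R{\left(237 \right)}} = \frac{1}{\frac{21}{2} - 711 + 3 \cdot 237^{2}} = \frac{1}{\frac{21}{2} - 711 + 3 \cdot 56169} = \frac{1}{\frac{21}{2} - 711 + 168507} = \frac{1}{\frac{335613}{2}} = \frac{2}{335613}$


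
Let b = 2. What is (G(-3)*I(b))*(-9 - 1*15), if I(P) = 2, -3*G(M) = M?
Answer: -48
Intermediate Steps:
G(M) = -M/3
(G(-3)*I(b))*(-9 - 1*15) = (-1/3*(-3)*2)*(-9 - 1*15) = (1*2)*(-9 - 15) = 2*(-24) = -48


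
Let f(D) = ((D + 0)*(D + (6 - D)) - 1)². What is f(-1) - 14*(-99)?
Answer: 1435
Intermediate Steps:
f(D) = (-1 + 6*D)² (f(D) = (D*6 - 1)² = (6*D - 1)² = (-1 + 6*D)²)
f(-1) - 14*(-99) = (-1 + 6*(-1))² - 14*(-99) = (-1 - 6)² + 1386 = (-7)² + 1386 = 49 + 1386 = 1435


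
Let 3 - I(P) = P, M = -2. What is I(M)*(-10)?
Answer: -50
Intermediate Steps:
I(P) = 3 - P
I(M)*(-10) = (3 - 1*(-2))*(-10) = (3 + 2)*(-10) = 5*(-10) = -50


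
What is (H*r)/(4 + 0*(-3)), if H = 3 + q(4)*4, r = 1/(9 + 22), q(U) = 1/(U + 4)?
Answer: 7/248 ≈ 0.028226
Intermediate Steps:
q(U) = 1/(4 + U)
r = 1/31 ≈ 0.032258
H = 7/2 (H = 3 + 4/(4 + 4) = 3 + 4/8 = 3 + (1/8)*4 = 3 + 1/2 = 7/2 ≈ 3.5000)
(H*r)/(4 + 0*(-3)) = ((7/2)*(1/31))/(4 + 0*(-3)) = 7/(62*(4 + 0)) = (7/62)/4 = (7/62)*(1/4) = 7/248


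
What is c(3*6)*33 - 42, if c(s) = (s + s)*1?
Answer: 1146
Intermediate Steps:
c(s) = 2*s (c(s) = (2*s)*1 = 2*s)
c(3*6)*33 - 42 = (2*(3*6))*33 - 42 = (2*18)*33 - 42 = 36*33 - 42 = 1188 - 42 = 1146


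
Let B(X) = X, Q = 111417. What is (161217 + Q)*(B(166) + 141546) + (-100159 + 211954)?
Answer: 38635621203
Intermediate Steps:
(161217 + Q)*(B(166) + 141546) + (-100159 + 211954) = (161217 + 111417)*(166 + 141546) + (-100159 + 211954) = 272634*141712 + 111795 = 38635509408 + 111795 = 38635621203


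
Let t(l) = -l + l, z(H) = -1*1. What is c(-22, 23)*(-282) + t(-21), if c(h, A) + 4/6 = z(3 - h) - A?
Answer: 6956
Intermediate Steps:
z(H) = -1
c(h, A) = -5/3 - A (c(h, A) = -⅔ + (-1 - A) = -5/3 - A)
t(l) = 0
c(-22, 23)*(-282) + t(-21) = (-5/3 - 1*23)*(-282) + 0 = (-5/3 - 23)*(-282) + 0 = -74/3*(-282) + 0 = 6956 + 0 = 6956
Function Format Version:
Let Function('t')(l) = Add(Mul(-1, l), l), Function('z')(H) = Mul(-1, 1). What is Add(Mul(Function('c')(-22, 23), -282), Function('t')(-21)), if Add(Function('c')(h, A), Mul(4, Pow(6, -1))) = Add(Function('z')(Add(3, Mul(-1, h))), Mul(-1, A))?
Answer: 6956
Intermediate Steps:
Function('z')(H) = -1
Function('c')(h, A) = Add(Rational(-5, 3), Mul(-1, A)) (Function('c')(h, A) = Add(Rational(-2, 3), Add(-1, Mul(-1, A))) = Add(Rational(-5, 3), Mul(-1, A)))
Function('t')(l) = 0
Add(Mul(Function('c')(-22, 23), -282), Function('t')(-21)) = Add(Mul(Add(Rational(-5, 3), Mul(-1, 23)), -282), 0) = Add(Mul(Add(Rational(-5, 3), -23), -282), 0) = Add(Mul(Rational(-74, 3), -282), 0) = Add(6956, 0) = 6956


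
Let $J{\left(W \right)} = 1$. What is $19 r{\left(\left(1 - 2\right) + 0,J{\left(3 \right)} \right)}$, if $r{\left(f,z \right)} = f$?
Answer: $-19$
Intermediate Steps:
$19 r{\left(\left(1 - 2\right) + 0,J{\left(3 \right)} \right)} = 19 \left(\left(1 - 2\right) + 0\right) = 19 \left(-1 + 0\right) = 19 \left(-1\right) = -19$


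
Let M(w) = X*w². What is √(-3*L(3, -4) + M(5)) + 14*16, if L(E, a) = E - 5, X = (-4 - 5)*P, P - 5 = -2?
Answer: 224 + I*√669 ≈ 224.0 + 25.865*I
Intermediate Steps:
P = 3 (P = 5 - 2 = 3)
X = -27 (X = (-4 - 5)*3 = -9*3 = -27)
L(E, a) = -5 + E
M(w) = -27*w²
√(-3*L(3, -4) + M(5)) + 14*16 = √(-3*(-5 + 3) - 27*5²) + 14*16 = √(-3*(-2) - 27*25) + 224 = √(6 - 675) + 224 = √(-669) + 224 = I*√669 + 224 = 224 + I*√669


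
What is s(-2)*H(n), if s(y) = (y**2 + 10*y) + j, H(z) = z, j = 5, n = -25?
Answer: 275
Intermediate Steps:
s(y) = 5 + y**2 + 10*y (s(y) = (y**2 + 10*y) + 5 = 5 + y**2 + 10*y)
s(-2)*H(n) = (5 + (-2)**2 + 10*(-2))*(-25) = (5 + 4 - 20)*(-25) = -11*(-25) = 275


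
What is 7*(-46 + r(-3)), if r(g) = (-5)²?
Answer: -147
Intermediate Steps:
r(g) = 25
7*(-46 + r(-3)) = 7*(-46 + 25) = 7*(-21) = -147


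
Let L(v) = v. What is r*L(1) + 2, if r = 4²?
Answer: 18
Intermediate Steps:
r = 16
r*L(1) + 2 = 16*1 + 2 = 16 + 2 = 18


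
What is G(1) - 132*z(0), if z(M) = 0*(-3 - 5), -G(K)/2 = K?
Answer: -2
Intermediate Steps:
G(K) = -2*K
z(M) = 0 (z(M) = 0*(-8) = 0)
G(1) - 132*z(0) = -2*1 - 132*0 = -2 + 0 = -2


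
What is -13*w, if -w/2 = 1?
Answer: 26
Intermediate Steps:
w = -2 (w = -2*1 = -2)
-13*w = -(-26) = -13*(-2) = 26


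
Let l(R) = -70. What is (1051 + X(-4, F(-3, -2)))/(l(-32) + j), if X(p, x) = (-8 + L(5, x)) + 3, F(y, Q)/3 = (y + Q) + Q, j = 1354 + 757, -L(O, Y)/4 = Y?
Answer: 1130/2041 ≈ 0.55365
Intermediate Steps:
L(O, Y) = -4*Y
j = 2111
F(y, Q) = 3*y + 6*Q (F(y, Q) = 3*((y + Q) + Q) = 3*((Q + y) + Q) = 3*(y + 2*Q) = 3*y + 6*Q)
X(p, x) = -5 - 4*x (X(p, x) = (-8 - 4*x) + 3 = -5 - 4*x)
(1051 + X(-4, F(-3, -2)))/(l(-32) + j) = (1051 + (-5 - 4*(3*(-3) + 6*(-2))))/(-70 + 2111) = (1051 + (-5 - 4*(-9 - 12)))/2041 = (1051 + (-5 - 4*(-21)))*(1/2041) = (1051 + (-5 + 84))*(1/2041) = (1051 + 79)*(1/2041) = 1130*(1/2041) = 1130/2041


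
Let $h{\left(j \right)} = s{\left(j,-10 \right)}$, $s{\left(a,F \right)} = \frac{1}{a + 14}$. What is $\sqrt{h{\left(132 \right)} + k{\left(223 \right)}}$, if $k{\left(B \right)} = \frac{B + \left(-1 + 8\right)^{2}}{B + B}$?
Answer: $\frac{3 \sqrt{72636898}}{32558} \approx 0.78531$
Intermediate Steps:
$s{\left(a,F \right)} = \frac{1}{14 + a}$
$h{\left(j \right)} = \frac{1}{14 + j}$
$k{\left(B \right)} = \frac{49 + B}{2 B}$ ($k{\left(B \right)} = \frac{B + 7^{2}}{2 B} = \left(B + 49\right) \frac{1}{2 B} = \left(49 + B\right) \frac{1}{2 B} = \frac{49 + B}{2 B}$)
$\sqrt{h{\left(132 \right)} + k{\left(223 \right)}} = \sqrt{\frac{1}{14 + 132} + \frac{49 + 223}{2 \cdot 223}} = \sqrt{\frac{1}{146} + \frac{1}{2} \cdot \frac{1}{223} \cdot 272} = \sqrt{\frac{1}{146} + \frac{136}{223}} = \sqrt{\frac{20079}{32558}} = \frac{3 \sqrt{72636898}}{32558}$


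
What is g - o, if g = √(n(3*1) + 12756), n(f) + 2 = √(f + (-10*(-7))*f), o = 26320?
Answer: -26320 + √(12754 + √213) ≈ -26207.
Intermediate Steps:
n(f) = -2 + √71*√f (n(f) = -2 + √(f + (-10*(-7))*f) = -2 + √(f + 70*f) = -2 + √(71*f) = -2 + √71*√f)
g = √(12754 + √213) (g = √((-2 + √71*√(3*1)) + 12756) = √((-2 + √71*√3) + 12756) = √((-2 + √213) + 12756) = √(12754 + √213) ≈ 113.00)
g - o = √(12754 + √213) - 1*26320 = √(12754 + √213) - 26320 = -26320 + √(12754 + √213)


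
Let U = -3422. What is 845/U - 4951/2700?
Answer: -9611911/4619700 ≈ -2.0806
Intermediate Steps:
845/U - 4951/2700 = 845/(-3422) - 4951/2700 = 845*(-1/3422) - 4951*1/2700 = -845/3422 - 4951/2700 = -9611911/4619700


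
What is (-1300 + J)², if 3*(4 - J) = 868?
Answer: 22619536/9 ≈ 2.5133e+6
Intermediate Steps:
J = -856/3 (J = 4 - ⅓*868 = 4 - 868/3 = -856/3 ≈ -285.33)
(-1300 + J)² = (-1300 - 856/3)² = (-4756/3)² = 22619536/9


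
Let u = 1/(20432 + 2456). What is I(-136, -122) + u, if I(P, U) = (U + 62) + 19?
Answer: -938407/22888 ≈ -41.000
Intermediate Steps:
I(P, U) = 81 + U (I(P, U) = (62 + U) + 19 = 81 + U)
u = 1/22888 ≈ 4.3691e-5
I(-136, -122) + u = (81 - 122) + 1/22888 = -41 + 1/22888 = -938407/22888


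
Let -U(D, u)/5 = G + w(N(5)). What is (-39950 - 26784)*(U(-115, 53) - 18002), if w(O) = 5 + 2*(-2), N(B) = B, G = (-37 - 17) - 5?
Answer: 1181992608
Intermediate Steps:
G = -59 (G = -54 - 5 = -59)
w(O) = 1 (w(O) = 5 - 4 = 1)
U(D, u) = 290 (U(D, u) = -5*(-59 + 1) = -5*(-58) = 290)
(-39950 - 26784)*(U(-115, 53) - 18002) = (-39950 - 26784)*(290 - 18002) = -66734*(-17712) = 1181992608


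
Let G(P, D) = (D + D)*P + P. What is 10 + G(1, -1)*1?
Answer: 9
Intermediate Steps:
G(P, D) = P + 2*D*P (G(P, D) = (2*D)*P + P = 2*D*P + P = P + 2*D*P)
10 + G(1, -1)*1 = 10 + (1*(1 + 2*(-1)))*1 = 10 + (1*(1 - 2))*1 = 10 + (1*(-1))*1 = 10 - 1*1 = 10 - 1 = 9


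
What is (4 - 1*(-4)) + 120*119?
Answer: 14288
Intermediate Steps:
(4 - 1*(-4)) + 120*119 = (4 + 4) + 14280 = 8 + 14280 = 14288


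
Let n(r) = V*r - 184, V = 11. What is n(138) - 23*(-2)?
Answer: 1380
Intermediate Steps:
n(r) = -184 + 11*r (n(r) = 11*r - 184 = -184 + 11*r)
n(138) - 23*(-2) = (-184 + 11*138) - 23*(-2) = (-184 + 1518) + 46 = 1334 + 46 = 1380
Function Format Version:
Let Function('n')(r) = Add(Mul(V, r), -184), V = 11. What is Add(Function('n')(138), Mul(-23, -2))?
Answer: 1380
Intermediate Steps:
Function('n')(r) = Add(-184, Mul(11, r)) (Function('n')(r) = Add(Mul(11, r), -184) = Add(-184, Mul(11, r)))
Add(Function('n')(138), Mul(-23, -2)) = Add(Add(-184, Mul(11, 138)), Mul(-23, -2)) = Add(Add(-184, 1518), 46) = Add(1334, 46) = 1380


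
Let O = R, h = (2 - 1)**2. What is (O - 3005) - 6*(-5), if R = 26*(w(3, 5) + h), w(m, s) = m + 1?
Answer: -2845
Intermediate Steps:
w(m, s) = 1 + m
h = 1 (h = 1**2 = 1)
R = 130 (R = 26*((1 + 3) + 1) = 26*(4 + 1) = 26*5 = 130)
O = 130
(O - 3005) - 6*(-5) = (130 - 3005) - 6*(-5) = -2875 + 30 = -2845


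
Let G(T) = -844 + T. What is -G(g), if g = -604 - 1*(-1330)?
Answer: 118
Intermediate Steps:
g = 726 (g = -604 + 1330 = 726)
-G(g) = -(-844 + 726) = -1*(-118) = 118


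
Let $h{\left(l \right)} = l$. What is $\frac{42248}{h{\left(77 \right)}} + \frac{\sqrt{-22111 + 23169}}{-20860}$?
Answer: $\frac{42248}{77} - \frac{23 \sqrt{2}}{20860} \approx 548.67$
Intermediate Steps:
$\frac{42248}{h{\left(77 \right)}} + \frac{\sqrt{-22111 + 23169}}{-20860} = \frac{42248}{77} + \frac{\sqrt{-22111 + 23169}}{-20860} = 42248 \cdot \frac{1}{77} + \sqrt{1058} \left(- \frac{1}{20860}\right) = \frac{42248}{77} + 23 \sqrt{2} \left(- \frac{1}{20860}\right) = \frac{42248}{77} - \frac{23 \sqrt{2}}{20860}$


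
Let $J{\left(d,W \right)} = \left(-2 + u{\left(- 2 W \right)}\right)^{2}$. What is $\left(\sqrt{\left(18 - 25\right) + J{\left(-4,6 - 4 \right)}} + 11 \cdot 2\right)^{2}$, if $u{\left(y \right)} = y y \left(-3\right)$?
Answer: $2977 + 132 \sqrt{277} \approx 5173.9$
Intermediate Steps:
$u{\left(y \right)} = - 3 y^{2}$ ($u{\left(y \right)} = y^{2} \left(-3\right) = - 3 y^{2}$)
$J{\left(d,W \right)} = \left(-2 - 12 W^{2}\right)^{2}$ ($J{\left(d,W \right)} = \left(-2 - 3 \left(- 2 W\right)^{2}\right)^{2} = \left(-2 - 3 \cdot 4 W^{2}\right)^{2} = \left(-2 - 12 W^{2}\right)^{2}$)
$\left(\sqrt{\left(18 - 25\right) + J{\left(-4,6 - 4 \right)}} + 11 \cdot 2\right)^{2} = \left(\sqrt{\left(18 - 25\right) + 4 \left(1 + 6 \left(6 - 4\right)^{2}\right)^{2}} + 11 \cdot 2\right)^{2} = \left(\sqrt{-7 + 4 \left(1 + 6 \cdot 2^{2}\right)^{2}} + 22\right)^{2} = \left(\sqrt{-7 + 4 \left(1 + 6 \cdot 4\right)^{2}} + 22\right)^{2} = \left(\sqrt{-7 + 4 \left(1 + 24\right)^{2}} + 22\right)^{2} = \left(\sqrt{-7 + 4 \cdot 25^{2}} + 22\right)^{2} = \left(\sqrt{-7 + 4 \cdot 625} + 22\right)^{2} = \left(\sqrt{-7 + 2500} + 22\right)^{2} = \left(\sqrt{2493} + 22\right)^{2} = \left(3 \sqrt{277} + 22\right)^{2} = \left(22 + 3 \sqrt{277}\right)^{2}$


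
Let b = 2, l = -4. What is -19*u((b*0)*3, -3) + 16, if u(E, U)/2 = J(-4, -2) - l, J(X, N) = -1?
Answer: -98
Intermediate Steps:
u(E, U) = 6 (u(E, U) = 2*(-1 - 1*(-4)) = 2*(-1 + 4) = 2*3 = 6)
-19*u((b*0)*3, -3) + 16 = -19*6 + 16 = -114 + 16 = -98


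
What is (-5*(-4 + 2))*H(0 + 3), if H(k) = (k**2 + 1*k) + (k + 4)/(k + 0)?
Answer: 430/3 ≈ 143.33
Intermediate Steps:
H(k) = k + k**2 + (4 + k)/k (H(k) = (k**2 + k) + (4 + k)/k = (k + k**2) + (4 + k)/k = k + k**2 + (4 + k)/k)
(-5*(-4 + 2))*H(0 + 3) = (-5*(-4 + 2))*(1 + (0 + 3) + (0 + 3)**2 + 4/(0 + 3)) = (-5*(-2))*(1 + 3 + 3**2 + 4/3) = 10*(1 + 3 + 9 + 4*(1/3)) = 10*(1 + 3 + 9 + 4/3) = 10*(43/3) = 430/3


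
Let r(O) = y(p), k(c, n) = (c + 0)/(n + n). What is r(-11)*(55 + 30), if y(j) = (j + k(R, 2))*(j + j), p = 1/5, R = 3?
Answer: 323/10 ≈ 32.300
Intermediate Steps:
p = 1/5 ≈ 0.20000
k(c, n) = c/(2*n) (k(c, n) = c/((2*n)) = c*(1/(2*n)) = c/(2*n))
y(j) = 2*j*(3/4 + j) (y(j) = (j + (1/2)*3/2)*(j + j) = (j + (1/2)*3*(1/2))*(2*j) = (j + 3/4)*(2*j) = (3/4 + j)*(2*j) = 2*j*(3/4 + j))
r(O) = 19/50 (r(O) = (1/2)*(1/5)*(3 + 4*(1/5)) = (1/2)*(1/5)*(3 + 4/5) = (1/2)*(1/5)*(19/5) = 19/50)
r(-11)*(55 + 30) = 19*(55 + 30)/50 = (19/50)*85 = 323/10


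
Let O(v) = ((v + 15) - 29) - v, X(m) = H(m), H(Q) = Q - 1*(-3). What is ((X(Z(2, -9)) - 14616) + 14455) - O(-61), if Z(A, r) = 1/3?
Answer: -431/3 ≈ -143.67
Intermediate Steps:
Z(A, r) = ⅓
H(Q) = 3 + Q (H(Q) = Q + 3 = 3 + Q)
X(m) = 3 + m
O(v) = -14 (O(v) = ((15 + v) - 29) - v = (-14 + v) - v = -14)
((X(Z(2, -9)) - 14616) + 14455) - O(-61) = (((3 + ⅓) - 14616) + 14455) - 1*(-14) = ((10/3 - 14616) + 14455) + 14 = (-43838/3 + 14455) + 14 = -473/3 + 14 = -431/3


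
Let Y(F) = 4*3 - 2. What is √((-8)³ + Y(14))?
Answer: I*√502 ≈ 22.405*I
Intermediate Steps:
Y(F) = 10 (Y(F) = 12 - 2 = 10)
√((-8)³ + Y(14)) = √((-8)³ + 10) = √(-512 + 10) = √(-502) = I*√502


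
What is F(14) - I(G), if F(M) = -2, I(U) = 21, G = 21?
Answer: -23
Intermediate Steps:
F(14) - I(G) = -2 - 1*21 = -2 - 21 = -23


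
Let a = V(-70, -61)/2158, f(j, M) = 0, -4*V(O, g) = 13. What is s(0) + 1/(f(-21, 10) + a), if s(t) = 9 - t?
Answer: -655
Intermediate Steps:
V(O, g) = -13/4 (V(O, g) = -¼*13 = -13/4)
a = -1/664 (a = -13/4/2158 = -13/4*1/2158 = -1/664 ≈ -0.0015060)
s(0) + 1/(f(-21, 10) + a) = (9 - 1*0) + 1/(0 - 1/664) = (9 + 0) + 1/(-1/664) = 9 - 664 = -655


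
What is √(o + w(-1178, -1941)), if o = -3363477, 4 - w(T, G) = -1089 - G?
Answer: 5*I*√134573 ≈ 1834.2*I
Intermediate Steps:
w(T, G) = 1093 + G (w(T, G) = 4 - (-1089 - G) = 4 + (1089 + G) = 1093 + G)
√(o + w(-1178, -1941)) = √(-3363477 + (1093 - 1941)) = √(-3363477 - 848) = √(-3364325) = 5*I*√134573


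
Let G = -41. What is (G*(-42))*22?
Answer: 37884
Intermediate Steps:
(G*(-42))*22 = -41*(-42)*22 = 1722*22 = 37884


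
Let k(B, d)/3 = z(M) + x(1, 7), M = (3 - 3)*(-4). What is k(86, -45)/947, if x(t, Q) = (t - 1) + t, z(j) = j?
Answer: 3/947 ≈ 0.0031679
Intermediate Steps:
M = 0 (M = 0*(-4) = 0)
x(t, Q) = -1 + 2*t (x(t, Q) = (-1 + t) + t = -1 + 2*t)
k(B, d) = 3 (k(B, d) = 3*(0 + (-1 + 2*1)) = 3*(0 + (-1 + 2)) = 3*(0 + 1) = 3*1 = 3)
k(86, -45)/947 = 3/947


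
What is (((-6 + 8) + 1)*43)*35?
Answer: 4515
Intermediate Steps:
(((-6 + 8) + 1)*43)*35 = ((2 + 1)*43)*35 = (3*43)*35 = 129*35 = 4515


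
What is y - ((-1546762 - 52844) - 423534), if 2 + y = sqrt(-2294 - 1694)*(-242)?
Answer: 2023138 - 484*I*sqrt(997) ≈ 2.0231e+6 - 15282.0*I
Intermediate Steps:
y = -2 - 484*I*sqrt(997) (y = -2 + sqrt(-2294 - 1694)*(-242) = -2 + sqrt(-3988)*(-242) = -2 + (2*I*sqrt(997))*(-242) = -2 - 484*I*sqrt(997) ≈ -2.0 - 15282.0*I)
y - ((-1546762 - 52844) - 423534) = (-2 - 484*I*sqrt(997)) - ((-1546762 - 52844) - 423534) = (-2 - 484*I*sqrt(997)) - (-1599606 - 423534) = (-2 - 484*I*sqrt(997)) - 1*(-2023140) = (-2 - 484*I*sqrt(997)) + 2023140 = 2023138 - 484*I*sqrt(997)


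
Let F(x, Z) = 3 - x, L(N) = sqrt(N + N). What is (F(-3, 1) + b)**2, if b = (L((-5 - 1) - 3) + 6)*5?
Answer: 846 + 1080*I*sqrt(2) ≈ 846.0 + 1527.4*I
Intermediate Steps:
L(N) = sqrt(2)*sqrt(N) (L(N) = sqrt(2*N) = sqrt(2)*sqrt(N))
b = 30 + 15*I*sqrt(2) (b = (sqrt(2)*sqrt((-5 - 1) - 3) + 6)*5 = (sqrt(2)*sqrt(-6 - 3) + 6)*5 = (sqrt(2)*sqrt(-9) + 6)*5 = (sqrt(2)*(3*I) + 6)*5 = (3*I*sqrt(2) + 6)*5 = (6 + 3*I*sqrt(2))*5 = 30 + 15*I*sqrt(2) ≈ 30.0 + 21.213*I)
(F(-3, 1) + b)**2 = ((3 - 1*(-3)) + (30 + 15*I*sqrt(2)))**2 = ((3 + 3) + (30 + 15*I*sqrt(2)))**2 = (6 + (30 + 15*I*sqrt(2)))**2 = (36 + 15*I*sqrt(2))**2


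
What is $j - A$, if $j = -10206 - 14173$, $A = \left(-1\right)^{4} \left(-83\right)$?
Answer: $-24296$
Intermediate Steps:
$A = -83$ ($A = 1 \left(-83\right) = -83$)
$j = -24379$ ($j = -10206 - 14173 = -24379$)
$j - A = -24379 - -83 = -24379 + 83 = -24296$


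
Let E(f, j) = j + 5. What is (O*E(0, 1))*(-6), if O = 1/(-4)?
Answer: 9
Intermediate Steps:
E(f, j) = 5 + j
O = -¼ (O = -¼*1 = -¼ ≈ -0.25000)
(O*E(0, 1))*(-6) = -(5 + 1)/4*(-6) = -¼*6*(-6) = -3/2*(-6) = 9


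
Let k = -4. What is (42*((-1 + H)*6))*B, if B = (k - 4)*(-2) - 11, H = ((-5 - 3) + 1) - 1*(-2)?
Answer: -7560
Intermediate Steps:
H = -5 (H = (-8 + 1) + 2 = -7 + 2 = -5)
B = 5 (B = (-4 - 4)*(-2) - 11 = -8*(-2) - 11 = 16 - 11 = 5)
(42*((-1 + H)*6))*B = (42*((-1 - 5)*6))*5 = (42*(-6*6))*5 = (42*(-36))*5 = -1512*5 = -7560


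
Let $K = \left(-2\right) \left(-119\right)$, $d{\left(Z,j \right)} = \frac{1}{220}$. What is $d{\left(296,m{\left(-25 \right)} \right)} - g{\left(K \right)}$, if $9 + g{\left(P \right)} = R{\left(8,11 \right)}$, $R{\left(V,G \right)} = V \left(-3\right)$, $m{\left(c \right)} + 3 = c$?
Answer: $\frac{7261}{220} \approx 33.005$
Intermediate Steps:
$m{\left(c \right)} = -3 + c$
$d{\left(Z,j \right)} = \frac{1}{220}$
$K = 238$
$R{\left(V,G \right)} = - 3 V$
$g{\left(P \right)} = -33$ ($g{\left(P \right)} = -9 - 24 = -33$)
$d{\left(296,m{\left(-25 \right)} \right)} - g{\left(K \right)} = \frac{1}{220} - -33 = \frac{1}{220} + 33 = \frac{7261}{220}$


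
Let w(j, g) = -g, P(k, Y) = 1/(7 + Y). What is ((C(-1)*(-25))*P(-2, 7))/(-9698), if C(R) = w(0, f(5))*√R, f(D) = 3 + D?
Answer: -50*I/33943 ≈ -0.0014731*I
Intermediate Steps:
C(R) = -8*√R (C(R) = (-(3 + 5))*√R = (-1*8)*√R = -8*√R)
((C(-1)*(-25))*P(-2, 7))/(-9698) = ((-8*I*(-25))/(7 + 7))/(-9698) = ((-8*I*(-25))/14)*(-1/9698) = ((200*I)*(1/14))*(-1/9698) = (100*I/7)*(-1/9698) = -50*I/33943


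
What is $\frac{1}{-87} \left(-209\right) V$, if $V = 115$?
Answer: $\frac{24035}{87} \approx 276.26$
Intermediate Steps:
$\frac{1}{-87} \left(-209\right) V = \frac{1}{-87} \left(-209\right) 115 = \left(- \frac{1}{87}\right) \left(-209\right) 115 = \frac{209}{87} \cdot 115 = \frac{24035}{87}$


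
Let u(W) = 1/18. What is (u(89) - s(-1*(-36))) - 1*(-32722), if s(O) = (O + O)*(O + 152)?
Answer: 345349/18 ≈ 19186.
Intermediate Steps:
u(W) = 1/18
s(O) = 2*O*(152 + O) (s(O) = (2*O)*(152 + O) = 2*O*(152 + O))
(u(89) - s(-1*(-36))) - 1*(-32722) = (1/18 - 2*(-1*(-36))*(152 - 1*(-36))) - 1*(-32722) = (1/18 - 2*36*(152 + 36)) + 32722 = (1/18 - 2*36*188) + 32722 = (1/18 - 1*13536) + 32722 = (1/18 - 13536) + 32722 = -243647/18 + 32722 = 345349/18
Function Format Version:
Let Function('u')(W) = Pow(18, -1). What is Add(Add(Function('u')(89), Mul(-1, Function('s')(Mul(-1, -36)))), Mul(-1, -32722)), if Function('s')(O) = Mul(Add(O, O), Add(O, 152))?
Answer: Rational(345349, 18) ≈ 19186.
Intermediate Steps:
Function('u')(W) = Rational(1, 18)
Function('s')(O) = Mul(2, O, Add(152, O)) (Function('s')(O) = Mul(Mul(2, O), Add(152, O)) = Mul(2, O, Add(152, O)))
Add(Add(Function('u')(89), Mul(-1, Function('s')(Mul(-1, -36)))), Mul(-1, -32722)) = Add(Add(Rational(1, 18), Mul(-1, Mul(2, Mul(-1, -36), Add(152, Mul(-1, -36))))), Mul(-1, -32722)) = Add(Add(Rational(1, 18), Mul(-1, Mul(2, 36, Add(152, 36)))), 32722) = Add(Add(Rational(1, 18), Mul(-1, Mul(2, 36, 188))), 32722) = Add(Add(Rational(1, 18), Mul(-1, 13536)), 32722) = Add(Add(Rational(1, 18), -13536), 32722) = Add(Rational(-243647, 18), 32722) = Rational(345349, 18)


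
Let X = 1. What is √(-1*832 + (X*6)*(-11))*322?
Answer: 322*I*√898 ≈ 9649.3*I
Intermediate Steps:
√(-1*832 + (X*6)*(-11))*322 = √(-1*832 + (1*6)*(-11))*322 = √(-832 + 6*(-11))*322 = √(-832 - 66)*322 = √(-898)*322 = (I*√898)*322 = 322*I*√898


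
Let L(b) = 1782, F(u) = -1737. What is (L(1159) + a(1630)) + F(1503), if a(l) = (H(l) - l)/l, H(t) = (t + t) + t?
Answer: 47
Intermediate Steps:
H(t) = 3*t (H(t) = 2*t + t = 3*t)
a(l) = 2 (a(l) = (3*l - l)/l = (2*l)/l = 2)
(L(1159) + a(1630)) + F(1503) = (1782 + 2) - 1737 = 1784 - 1737 = 47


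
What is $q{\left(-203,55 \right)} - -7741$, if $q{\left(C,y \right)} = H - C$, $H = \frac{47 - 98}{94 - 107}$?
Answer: $\frac{103323}{13} \approx 7947.9$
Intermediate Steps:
$H = \frac{51}{13}$ ($H = - \frac{51}{-13} = \left(-51\right) \left(- \frac{1}{13}\right) = \frac{51}{13} \approx 3.9231$)
$q{\left(C,y \right)} = \frac{51}{13} - C$
$q{\left(-203,55 \right)} - -7741 = \left(\frac{51}{13} - -203\right) - -7741 = \left(\frac{51}{13} + 203\right) + 7741 = \frac{2690}{13} + 7741 = \frac{103323}{13}$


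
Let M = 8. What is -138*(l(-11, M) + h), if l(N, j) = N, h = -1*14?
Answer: 3450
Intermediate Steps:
h = -14
-138*(l(-11, M) + h) = -138*(-11 - 14) = -138*(-25) = 3450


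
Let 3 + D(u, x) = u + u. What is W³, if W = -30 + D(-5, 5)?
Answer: -79507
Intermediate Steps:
D(u, x) = -3 + 2*u (D(u, x) = -3 + (u + u) = -3 + 2*u)
W = -43 (W = -30 + (-3 + 2*(-5)) = -30 + (-3 - 10) = -30 - 13 = -43)
W³ = (-43)³ = -79507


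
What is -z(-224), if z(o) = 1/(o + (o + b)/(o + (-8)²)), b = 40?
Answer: 20/4457 ≈ 0.0044873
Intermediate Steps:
z(o) = 1/(o + (40 + o)/(64 + o)) (z(o) = 1/(o + (o + 40)/(o + (-8)²)) = 1/(o + (40 + o)/(o + 64)) = 1/(o + (40 + o)/(64 + o)))
-z(-224) = -(64 - 224)/(40 + (-224)² + 65*(-224)) = -(-160)/(40 + 50176 - 14560) = -(-160)/35656 = -1*(-20/4457) = 20/4457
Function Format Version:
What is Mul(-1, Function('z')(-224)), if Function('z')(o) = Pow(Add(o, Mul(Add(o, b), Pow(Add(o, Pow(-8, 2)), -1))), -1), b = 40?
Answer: Rational(20, 4457) ≈ 0.0044873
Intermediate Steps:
Function('z')(o) = Pow(Add(o, Mul(Pow(Add(64, o), -1), Add(40, o))), -1) (Function('z')(o) = Pow(Add(o, Mul(Add(o, 40), Pow(Add(o, Pow(-8, 2)), -1))), -1) = Pow(Add(o, Mul(Add(40, o), Pow(Add(o, 64), -1))), -1) = Pow(Add(o, Mul(Add(40, o), Pow(Add(64, o), -1))), -1) = Pow(Add(o, Mul(Pow(Add(64, o), -1), Add(40, o))), -1))
Mul(-1, Function('z')(-224)) = Mul(-1, Mul(Pow(Add(40, Pow(-224, 2), Mul(65, -224)), -1), Add(64, -224))) = Mul(-1, Mul(Pow(Add(40, 50176, -14560), -1), -160)) = Mul(-1, Mul(Pow(35656, -1), -160)) = Mul(-1, Mul(Rational(1, 35656), -160)) = Mul(-1, Rational(-20, 4457)) = Rational(20, 4457)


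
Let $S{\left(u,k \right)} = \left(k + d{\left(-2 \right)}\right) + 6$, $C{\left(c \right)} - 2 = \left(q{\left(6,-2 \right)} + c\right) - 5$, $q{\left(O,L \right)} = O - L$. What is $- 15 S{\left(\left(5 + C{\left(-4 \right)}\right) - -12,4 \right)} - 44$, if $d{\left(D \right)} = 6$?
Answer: $-284$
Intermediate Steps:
$C{\left(c \right)} = 5 + c$ ($C{\left(c \right)} = 2 + \left(\left(\left(6 - -2\right) + c\right) - 5\right) = 2 + \left(\left(\left(6 + 2\right) + c\right) - 5\right) = 2 + \left(\left(8 + c\right) - 5\right) = 2 + \left(3 + c\right) = 5 + c$)
$S{\left(u,k \right)} = 12 + k$ ($S{\left(u,k \right)} = \left(k + 6\right) + 6 = \left(6 + k\right) + 6 = 12 + k$)
$- 15 S{\left(\left(5 + C{\left(-4 \right)}\right) - -12,4 \right)} - 44 = - 15 \left(12 + 4\right) - 44 = \left(-15\right) 16 - 44 = -240 - 44 = -284$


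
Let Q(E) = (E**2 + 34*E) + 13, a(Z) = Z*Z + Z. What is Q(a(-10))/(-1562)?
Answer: -11173/1562 ≈ -7.1530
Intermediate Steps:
a(Z) = Z + Z**2 (a(Z) = Z**2 + Z = Z + Z**2)
Q(E) = 13 + E**2 + 34*E
Q(a(-10))/(-1562) = (13 + (-10*(1 - 10))**2 + 34*(-10*(1 - 10)))/(-1562) = (13 + (-10*(-9))**2 + 34*(-10*(-9)))*(-1/1562) = (13 + 90**2 + 34*90)*(-1/1562) = (13 + 8100 + 3060)*(-1/1562) = 11173*(-1/1562) = -11173/1562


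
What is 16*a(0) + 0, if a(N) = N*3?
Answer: 0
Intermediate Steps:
a(N) = 3*N
16*a(0) + 0 = 16*(3*0) + 0 = 16*0 + 0 = 0 + 0 = 0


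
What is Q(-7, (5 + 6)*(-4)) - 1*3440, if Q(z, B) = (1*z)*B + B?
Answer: -3176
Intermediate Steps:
Q(z, B) = B + B*z (Q(z, B) = z*B + B = B*z + B = B + B*z)
Q(-7, (5 + 6)*(-4)) - 1*3440 = ((5 + 6)*(-4))*(1 - 7) - 1*3440 = (11*(-4))*(-6) - 3440 = -44*(-6) - 3440 = 264 - 3440 = -3176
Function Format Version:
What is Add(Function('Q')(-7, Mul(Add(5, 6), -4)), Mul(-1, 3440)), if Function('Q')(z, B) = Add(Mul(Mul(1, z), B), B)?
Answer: -3176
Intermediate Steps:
Function('Q')(z, B) = Add(B, Mul(B, z)) (Function('Q')(z, B) = Add(Mul(z, B), B) = Add(Mul(B, z), B) = Add(B, Mul(B, z)))
Add(Function('Q')(-7, Mul(Add(5, 6), -4)), Mul(-1, 3440)) = Add(Mul(Mul(Add(5, 6), -4), Add(1, -7)), Mul(-1, 3440)) = Add(Mul(Mul(11, -4), -6), -3440) = Add(Mul(-44, -6), -3440) = Add(264, -3440) = -3176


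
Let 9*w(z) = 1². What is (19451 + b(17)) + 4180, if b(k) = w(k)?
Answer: 212680/9 ≈ 23631.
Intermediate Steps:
w(z) = ⅑ (w(z) = (⅑)*1² = (⅑)*1 = ⅑)
b(k) = ⅑
(19451 + b(17)) + 4180 = (19451 + ⅑) + 4180 = 175060/9 + 4180 = 212680/9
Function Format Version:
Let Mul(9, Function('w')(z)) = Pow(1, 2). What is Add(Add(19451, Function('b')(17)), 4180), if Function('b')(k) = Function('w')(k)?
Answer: Rational(212680, 9) ≈ 23631.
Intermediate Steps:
Function('w')(z) = Rational(1, 9) (Function('w')(z) = Mul(Rational(1, 9), Pow(1, 2)) = Mul(Rational(1, 9), 1) = Rational(1, 9))
Function('b')(k) = Rational(1, 9)
Add(Add(19451, Function('b')(17)), 4180) = Add(Add(19451, Rational(1, 9)), 4180) = Add(Rational(175060, 9), 4180) = Rational(212680, 9)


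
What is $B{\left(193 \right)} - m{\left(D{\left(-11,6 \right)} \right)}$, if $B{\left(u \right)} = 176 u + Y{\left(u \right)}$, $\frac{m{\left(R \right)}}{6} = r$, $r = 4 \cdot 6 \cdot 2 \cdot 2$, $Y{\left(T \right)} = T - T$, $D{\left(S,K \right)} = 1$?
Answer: $33392$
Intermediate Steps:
$Y{\left(T \right)} = 0$
$r = 96$ ($r = 24 \cdot 4 = 96$)
$m{\left(R \right)} = 576$ ($m{\left(R \right)} = 6 \cdot 96 = 576$)
$B{\left(u \right)} = 176 u$ ($B{\left(u \right)} = 176 u + 0 = 176 u$)
$B{\left(193 \right)} - m{\left(D{\left(-11,6 \right)} \right)} = 176 \cdot 193 - 576 = 33968 - 576 = 33392$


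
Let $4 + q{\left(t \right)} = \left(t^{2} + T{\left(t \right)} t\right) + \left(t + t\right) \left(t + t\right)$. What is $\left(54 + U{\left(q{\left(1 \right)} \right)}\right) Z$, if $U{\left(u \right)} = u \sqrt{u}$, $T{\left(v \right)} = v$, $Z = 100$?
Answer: $5400 + 200 \sqrt{2} \approx 5682.8$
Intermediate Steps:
$q{\left(t \right)} = -4 + 6 t^{2}$ ($q{\left(t \right)} = -4 + \left(\left(t^{2} + t t\right) + \left(t + t\right) \left(t + t\right)\right) = -4 + \left(\left(t^{2} + t^{2}\right) + 2 t 2 t\right) = -4 + \left(2 t^{2} + 4 t^{2}\right) = -4 + 6 t^{2}$)
$U{\left(u \right)} = u^{\frac{3}{2}}$
$\left(54 + U{\left(q{\left(1 \right)} \right)}\right) Z = \left(54 + \left(-4 + 6 \cdot 1^{2}\right)^{\frac{3}{2}}\right) 100 = \left(54 + \left(-4 + 6 \cdot 1\right)^{\frac{3}{2}}\right) 100 = \left(54 + \left(-4 + 6\right)^{\frac{3}{2}}\right) 100 = \left(54 + 2^{\frac{3}{2}}\right) 100 = \left(54 + 2 \sqrt{2}\right) 100 = 5400 + 200 \sqrt{2}$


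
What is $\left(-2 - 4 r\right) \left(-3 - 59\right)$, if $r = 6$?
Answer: $1612$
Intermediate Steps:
$\left(-2 - 4 r\right) \left(-3 - 59\right) = \left(-2 - 24\right) \left(-3 - 59\right) = \left(-2 - 24\right) \left(-62\right) = \left(-26\right) \left(-62\right) = 1612$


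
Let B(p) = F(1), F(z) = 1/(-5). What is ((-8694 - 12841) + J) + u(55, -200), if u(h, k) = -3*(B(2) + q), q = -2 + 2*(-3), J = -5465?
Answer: -134877/5 ≈ -26975.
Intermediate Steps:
q = -8 (q = -2 - 6 = -8)
F(z) = -⅕
B(p) = -⅕
u(h, k) = 123/5 (u(h, k) = -3*(-⅕ - 8) = -3*(-41/5) = 123/5)
((-8694 - 12841) + J) + u(55, -200) = ((-8694 - 12841) - 5465) + 123/5 = (-21535 - 5465) + 123/5 = -27000 + 123/5 = -134877/5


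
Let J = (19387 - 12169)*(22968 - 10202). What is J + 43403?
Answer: 92188391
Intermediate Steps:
J = 92144988 (J = 7218*12766 = 92144988)
J + 43403 = 92144988 + 43403 = 92188391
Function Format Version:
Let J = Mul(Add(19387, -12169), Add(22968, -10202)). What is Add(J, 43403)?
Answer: 92188391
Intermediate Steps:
J = 92144988 (J = Mul(7218, 12766) = 92144988)
Add(J, 43403) = Add(92144988, 43403) = 92188391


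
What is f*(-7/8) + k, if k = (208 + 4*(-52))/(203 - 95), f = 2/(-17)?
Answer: 7/68 ≈ 0.10294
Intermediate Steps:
f = -2/17 (f = 2*(-1/17) = -2/17 ≈ -0.11765)
k = 0 (k = (208 - 208)/108 = 0*(1/108) = 0)
f*(-7/8) + k = -(-14)/(17*8) + 0 = -2/17*(-7/8) + 0 = 7/68 + 0 = 7/68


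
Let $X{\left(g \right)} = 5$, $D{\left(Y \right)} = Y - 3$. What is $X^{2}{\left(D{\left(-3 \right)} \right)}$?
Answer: $25$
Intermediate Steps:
$D{\left(Y \right)} = -3 + Y$ ($D{\left(Y \right)} = Y - 3 = -3 + Y$)
$X^{2}{\left(D{\left(-3 \right)} \right)} = 5^{2} = 25$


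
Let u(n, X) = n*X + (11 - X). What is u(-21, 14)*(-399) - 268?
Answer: 118235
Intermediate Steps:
u(n, X) = 11 - X + X*n (u(n, X) = X*n + (11 - X) = 11 - X + X*n)
u(-21, 14)*(-399) - 268 = (11 - 1*14 + 14*(-21))*(-399) - 268 = (11 - 14 - 294)*(-399) - 268 = -297*(-399) - 268 = 118503 - 268 = 118235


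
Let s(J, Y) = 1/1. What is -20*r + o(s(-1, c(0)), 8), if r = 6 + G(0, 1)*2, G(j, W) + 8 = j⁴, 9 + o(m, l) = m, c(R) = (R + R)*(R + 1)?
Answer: 192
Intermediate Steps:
c(R) = 2*R*(1 + R) (c(R) = (2*R)*(1 + R) = 2*R*(1 + R))
s(J, Y) = 1
o(m, l) = -9 + m
G(j, W) = -8 + j⁴
r = -10 (r = 6 + (-8 + 0⁴)*2 = 6 + (-8 + 0)*2 = 6 - 8*2 = 6 - 16 = -10)
-20*r + o(s(-1, c(0)), 8) = -20*(-10) + (-9 + 1) = 200 - 8 = 192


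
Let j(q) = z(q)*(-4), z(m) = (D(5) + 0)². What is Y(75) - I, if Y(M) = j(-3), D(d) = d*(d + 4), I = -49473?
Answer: 41373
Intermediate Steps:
D(d) = d*(4 + d)
z(m) = 2025 (z(m) = (5*(4 + 5) + 0)² = (5*9 + 0)² = (45 + 0)² = 45² = 2025)
j(q) = -8100 (j(q) = 2025*(-4) = -8100)
Y(M) = -8100
Y(75) - I = -8100 - 1*(-49473) = -8100 + 49473 = 41373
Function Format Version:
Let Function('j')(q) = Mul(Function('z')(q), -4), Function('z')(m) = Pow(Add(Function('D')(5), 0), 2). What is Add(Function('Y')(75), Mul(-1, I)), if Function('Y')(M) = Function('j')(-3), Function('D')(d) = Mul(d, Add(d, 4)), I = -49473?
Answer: 41373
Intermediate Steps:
Function('D')(d) = Mul(d, Add(4, d))
Function('z')(m) = 2025 (Function('z')(m) = Pow(Add(Mul(5, Add(4, 5)), 0), 2) = Pow(Add(Mul(5, 9), 0), 2) = Pow(Add(45, 0), 2) = Pow(45, 2) = 2025)
Function('j')(q) = -8100 (Function('j')(q) = Mul(2025, -4) = -8100)
Function('Y')(M) = -8100
Add(Function('Y')(75), Mul(-1, I)) = Add(-8100, Mul(-1, -49473)) = Add(-8100, 49473) = 41373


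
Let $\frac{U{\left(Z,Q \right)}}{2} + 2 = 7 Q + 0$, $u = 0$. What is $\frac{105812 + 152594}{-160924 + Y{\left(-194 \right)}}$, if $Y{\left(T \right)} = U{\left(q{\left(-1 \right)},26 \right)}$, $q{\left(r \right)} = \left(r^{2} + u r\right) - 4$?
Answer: $- \frac{129203}{80282} \approx -1.6094$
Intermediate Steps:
$q{\left(r \right)} = -4 + r^{2}$ ($q{\left(r \right)} = \left(r^{2} + 0 r\right) - 4 = \left(r^{2} + 0\right) - 4 = r^{2} - 4 = -4 + r^{2}$)
$U{\left(Z,Q \right)} = -4 + 14 Q$ ($U{\left(Z,Q \right)} = -4 + 2 \left(7 Q + 0\right) = -4 + 2 \cdot 7 Q = -4 + 14 Q$)
$Y{\left(T \right)} = 360$ ($Y{\left(T \right)} = -4 + 14 \cdot 26 = -4 + 364 = 360$)
$\frac{105812 + 152594}{-160924 + Y{\left(-194 \right)}} = \frac{105812 + 152594}{-160924 + 360} = \frac{258406}{-160564} = 258406 \left(- \frac{1}{160564}\right) = - \frac{129203}{80282}$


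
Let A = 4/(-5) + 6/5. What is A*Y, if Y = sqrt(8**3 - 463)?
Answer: 14/5 ≈ 2.8000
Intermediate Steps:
Y = 7 (Y = sqrt(512 - 463) = sqrt(49) = 7)
A = 2/5 (A = 4*(-1/5) + 6*(1/5) = -4/5 + 6/5 = 2/5 ≈ 0.40000)
A*Y = (2/5)*7 = 14/5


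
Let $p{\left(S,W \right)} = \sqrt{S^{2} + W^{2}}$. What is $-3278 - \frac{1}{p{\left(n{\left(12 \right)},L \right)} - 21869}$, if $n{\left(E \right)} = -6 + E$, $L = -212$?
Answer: $- \frac{1567566395449}{478208181} + \frac{2 \sqrt{11245}}{478208181} \approx -3278.0$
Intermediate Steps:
$-3278 - \frac{1}{p{\left(n{\left(12 \right)},L \right)} - 21869} = -3278 - \frac{1}{\sqrt{\left(-6 + 12\right)^{2} + \left(-212\right)^{2}} - 21869} = -3278 - \frac{1}{\sqrt{6^{2} + 44944} - 21869} = -3278 - \frac{1}{\sqrt{36 + 44944} - 21869} = -3278 - \frac{1}{\sqrt{44980} - 21869} = -3278 - \frac{1}{2 \sqrt{11245} - 21869} = -3278 - \frac{1}{-21869 + 2 \sqrt{11245}}$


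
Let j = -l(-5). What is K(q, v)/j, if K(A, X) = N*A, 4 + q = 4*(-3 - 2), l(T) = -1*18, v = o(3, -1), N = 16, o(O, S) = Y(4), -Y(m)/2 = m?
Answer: -64/3 ≈ -21.333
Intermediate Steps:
Y(m) = -2*m
o(O, S) = -8 (o(O, S) = -2*4 = -8)
v = -8
l(T) = -18
q = -24 (q = -4 + 4*(-3 - 2) = -4 + 4*(-5) = -4 - 20 = -24)
j = 18 (j = -1*(-18) = 18)
K(A, X) = 16*A
K(q, v)/j = (16*(-24))/18 = -384*1/18 = -64/3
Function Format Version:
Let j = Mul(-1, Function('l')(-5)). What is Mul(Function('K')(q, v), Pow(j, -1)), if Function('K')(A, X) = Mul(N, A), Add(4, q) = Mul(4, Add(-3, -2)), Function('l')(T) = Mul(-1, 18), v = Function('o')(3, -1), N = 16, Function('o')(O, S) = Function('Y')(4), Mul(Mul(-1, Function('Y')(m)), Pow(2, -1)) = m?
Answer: Rational(-64, 3) ≈ -21.333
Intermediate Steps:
Function('Y')(m) = Mul(-2, m)
Function('o')(O, S) = -8 (Function('o')(O, S) = Mul(-2, 4) = -8)
v = -8
Function('l')(T) = -18
q = -24 (q = Add(-4, Mul(4, Add(-3, -2))) = Add(-4, Mul(4, -5)) = Add(-4, -20) = -24)
j = 18 (j = Mul(-1, -18) = 18)
Function('K')(A, X) = Mul(16, A)
Mul(Function('K')(q, v), Pow(j, -1)) = Mul(Mul(16, -24), Pow(18, -1)) = Mul(-384, Rational(1, 18)) = Rational(-64, 3)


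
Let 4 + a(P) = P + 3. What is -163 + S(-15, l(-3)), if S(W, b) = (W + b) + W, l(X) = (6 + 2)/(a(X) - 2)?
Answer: -583/3 ≈ -194.33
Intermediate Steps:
a(P) = -1 + P (a(P) = -4 + (P + 3) = -4 + (3 + P) = -1 + P)
l(X) = 8/(-3 + X) (l(X) = (6 + 2)/((-1 + X) - 2) = 8/(-3 + X))
S(W, b) = b + 2*W
-163 + S(-15, l(-3)) = -163 + (8/(-3 - 3) + 2*(-15)) = -163 + (8/(-6) - 30) = -163 + (8*(-⅙) - 30) = -163 + (-4/3 - 30) = -163 - 94/3 = -583/3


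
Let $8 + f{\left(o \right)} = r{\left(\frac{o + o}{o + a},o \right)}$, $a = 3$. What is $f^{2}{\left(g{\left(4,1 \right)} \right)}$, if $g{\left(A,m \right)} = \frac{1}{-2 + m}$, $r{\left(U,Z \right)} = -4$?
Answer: $144$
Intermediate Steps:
$f{\left(o \right)} = -12$ ($f{\left(o \right)} = -8 - 4 = -12$)
$f^{2}{\left(g{\left(4,1 \right)} \right)} = \left(-12\right)^{2} = 144$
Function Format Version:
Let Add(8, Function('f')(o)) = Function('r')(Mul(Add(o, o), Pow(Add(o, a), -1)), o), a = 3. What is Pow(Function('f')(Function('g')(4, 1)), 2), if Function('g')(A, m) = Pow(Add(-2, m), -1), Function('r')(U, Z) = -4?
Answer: 144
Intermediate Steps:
Function('f')(o) = -12 (Function('f')(o) = Add(-8, -4) = -12)
Pow(Function('f')(Function('g')(4, 1)), 2) = Pow(-12, 2) = 144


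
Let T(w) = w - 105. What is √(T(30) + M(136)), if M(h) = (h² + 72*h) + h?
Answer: √28349 ≈ 168.37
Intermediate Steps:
M(h) = h² + 73*h
T(w) = -105 + w
√(T(30) + M(136)) = √((-105 + 30) + 136*(73 + 136)) = √(-75 + 136*209) = √(-75 + 28424) = √28349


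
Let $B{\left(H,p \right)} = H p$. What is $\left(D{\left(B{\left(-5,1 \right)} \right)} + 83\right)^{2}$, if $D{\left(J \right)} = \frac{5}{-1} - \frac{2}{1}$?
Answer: $5776$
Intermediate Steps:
$D{\left(J \right)} = -7$ ($D{\left(J \right)} = 5 \left(-1\right) - 2 = -5 - 2 = -7$)
$\left(D{\left(B{\left(-5,1 \right)} \right)} + 83\right)^{2} = \left(-7 + 83\right)^{2} = 76^{2} = 5776$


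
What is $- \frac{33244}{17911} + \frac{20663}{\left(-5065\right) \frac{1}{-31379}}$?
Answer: $\frac{11613042404487}{90719215} \approx 1.2801 \cdot 10^{5}$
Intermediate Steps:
$- \frac{33244}{17911} + \frac{20663}{\left(-5065\right) \frac{1}{-31379}} = \left(-33244\right) \frac{1}{17911} + \frac{20663}{\left(-5065\right) \left(- \frac{1}{31379}\right)} = - \frac{33244}{17911} + \frac{20663}{\frac{5065}{31379}} = - \frac{33244}{17911} + 20663 \cdot \frac{31379}{5065} = - \frac{33244}{17911} + \frac{648384277}{5065} = \frac{11613042404487}{90719215}$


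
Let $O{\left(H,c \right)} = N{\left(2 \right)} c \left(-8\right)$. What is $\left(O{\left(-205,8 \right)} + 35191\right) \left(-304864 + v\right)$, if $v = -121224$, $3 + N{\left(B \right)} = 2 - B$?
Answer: $-15076271704$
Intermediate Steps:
$N{\left(B \right)} = -1 - B$ ($N{\left(B \right)} = -3 - \left(-2 + B\right) = -1 - B$)
$O{\left(H,c \right)} = 24 c$ ($O{\left(H,c \right)} = \left(-1 - 2\right) c \left(-8\right) = - 3 c \left(-8\right) = 24 c$)
$\left(O{\left(-205,8 \right)} + 35191\right) \left(-304864 + v\right) = \left(24 \cdot 8 + 35191\right) \left(-304864 - 121224\right) = \left(192 + 35191\right) \left(-426088\right) = 35383 \left(-426088\right) = -15076271704$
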